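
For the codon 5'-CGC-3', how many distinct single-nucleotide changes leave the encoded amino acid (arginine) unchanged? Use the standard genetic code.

3

Position 1: none → 0 synonymous.
Position 2: none → 0 synonymous.
Position 3: CGU, CGA, CGG → 3 synonymous.
Total: 0 + 0 + 3 = 3.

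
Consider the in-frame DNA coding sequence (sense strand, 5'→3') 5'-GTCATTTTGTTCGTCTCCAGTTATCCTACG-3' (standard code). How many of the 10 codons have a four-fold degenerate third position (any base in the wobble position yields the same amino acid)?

5

Codon 1 GTC (Val): third position 4-fold.
Codon 2 ATT (Ile): third position 3-fold.
Codon 3 TTG (Leu): third position 2-fold.
Codon 4 TTC (Phe): third position 2-fold.
Codon 5 GTC (Val): third position 4-fold.
Codon 6 TCC (Ser): third position 4-fold.
Codon 7 AGT (Ser): third position 2-fold.
Codon 8 TAT (Tyr): third position 2-fold.
Codon 9 CCT (Pro): third position 4-fold.
Codon 10 ACG (Thr): third position 4-fold.
Four-fold degenerate third positions: 5.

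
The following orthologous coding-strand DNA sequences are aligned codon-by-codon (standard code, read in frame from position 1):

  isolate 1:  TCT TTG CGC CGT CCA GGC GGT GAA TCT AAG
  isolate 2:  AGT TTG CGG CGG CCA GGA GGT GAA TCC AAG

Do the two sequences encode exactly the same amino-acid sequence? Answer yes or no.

Codon 1: TCT Ser / AGT Ser — synonymous.
Codon 2: TTG Leu / TTG Leu — identical.
Codon 3: CGC Arg / CGG Arg — synonymous.
Codon 4: CGT Arg / CGG Arg — synonymous.
Codon 5: CCA Pro / CCA Pro — identical.
Codon 6: GGC Gly / GGA Gly — synonymous.
Codon 7: GGT Gly / GGT Gly — identical.
Codon 8: GAA Glu / GAA Glu — identical.
Codon 9: TCT Ser / TCC Ser — synonymous.
Codon 10: AAG Lys / AAG Lys — identical.
Nonsynonymous differences: 0 → same protein.

yes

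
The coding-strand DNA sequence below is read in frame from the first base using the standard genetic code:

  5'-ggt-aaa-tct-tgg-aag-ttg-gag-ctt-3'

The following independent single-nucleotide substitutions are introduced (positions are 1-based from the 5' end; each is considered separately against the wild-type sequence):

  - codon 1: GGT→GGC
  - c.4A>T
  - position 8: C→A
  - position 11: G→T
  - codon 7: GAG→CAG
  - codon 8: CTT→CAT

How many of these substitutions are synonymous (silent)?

1

Codon 1: GGT (Gly) → GGC (Gly) — synonymous.
Codon 2: AAA (Lys) → TAA (Stop) — nonsense.
Codon 3: TCT (Ser) → TAT (Tyr) — missense.
Codon 4: TGG (Trp) → TTG (Leu) — missense.
Codon 7: GAG (Glu) → CAG (Gln) — missense.
Codon 8: CTT (Leu) → CAT (His) — missense.
Synonymous: 1 of 6.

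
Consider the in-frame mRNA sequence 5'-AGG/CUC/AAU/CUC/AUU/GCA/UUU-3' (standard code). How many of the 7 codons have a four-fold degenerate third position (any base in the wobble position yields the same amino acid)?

3

Codon 1 AGG (Arg): third position 2-fold.
Codon 2 CUC (Leu): third position 4-fold.
Codon 3 AAU (Asn): third position 2-fold.
Codon 4 CUC (Leu): third position 4-fold.
Codon 5 AUU (Ile): third position 3-fold.
Codon 6 GCA (Ala): third position 4-fold.
Codon 7 UUU (Phe): third position 2-fold.
Four-fold degenerate third positions: 3.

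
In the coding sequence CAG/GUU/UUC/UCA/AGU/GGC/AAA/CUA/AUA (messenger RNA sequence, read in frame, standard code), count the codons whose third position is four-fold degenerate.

Codon 1 CAG (Gln): third position 2-fold.
Codon 2 GUU (Val): third position 4-fold.
Codon 3 UUC (Phe): third position 2-fold.
Codon 4 UCA (Ser): third position 4-fold.
Codon 5 AGU (Ser): third position 2-fold.
Codon 6 GGC (Gly): third position 4-fold.
Codon 7 AAA (Lys): third position 2-fold.
Codon 8 CUA (Leu): third position 4-fold.
Codon 9 AUA (Ile): third position 3-fold.
Four-fold degenerate third positions: 4.

4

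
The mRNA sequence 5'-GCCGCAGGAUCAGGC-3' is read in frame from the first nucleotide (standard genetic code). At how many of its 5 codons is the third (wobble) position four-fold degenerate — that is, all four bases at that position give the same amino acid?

Codon 1 GCC (Ala): third position 4-fold.
Codon 2 GCA (Ala): third position 4-fold.
Codon 3 GGA (Gly): third position 4-fold.
Codon 4 UCA (Ser): third position 4-fold.
Codon 5 GGC (Gly): third position 4-fold.
Four-fold degenerate third positions: 5.

5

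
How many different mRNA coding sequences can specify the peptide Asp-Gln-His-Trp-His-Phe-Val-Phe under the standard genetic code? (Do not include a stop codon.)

256

Asp: 2 codons.
Gln: 2 codons.
His: 2 codons.
Trp: 1 codon.
His: 2 codons.
Phe: 2 codons.
Val: 4 codons.
Phe: 2 codons.
2 × 2 × 2 × 1 × 2 × 2 × 4 × 2 = 256.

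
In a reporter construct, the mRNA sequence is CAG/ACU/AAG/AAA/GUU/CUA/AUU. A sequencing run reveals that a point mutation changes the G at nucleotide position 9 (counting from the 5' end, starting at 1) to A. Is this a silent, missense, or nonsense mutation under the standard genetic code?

silent

Position 9 falls in codon 3: AAG → Lys.
After the substitution the codon is AAA → Lys.
Both encode Lys, so the change is synonymous.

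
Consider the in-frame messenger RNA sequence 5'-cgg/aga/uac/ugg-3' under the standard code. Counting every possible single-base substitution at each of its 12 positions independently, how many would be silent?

7

Codon 1 (CGG, Arg): 4 synonymous substitutions.
Codon 2 (AGA, Arg): 2 synonymous substitutions.
Codon 3 (UAC, Tyr): 1 synonymous substitution.
Codon 4 (UGG, Trp): 0 synonymous substitutions.
Total: 4 + 2 + 1 + 0 = 7.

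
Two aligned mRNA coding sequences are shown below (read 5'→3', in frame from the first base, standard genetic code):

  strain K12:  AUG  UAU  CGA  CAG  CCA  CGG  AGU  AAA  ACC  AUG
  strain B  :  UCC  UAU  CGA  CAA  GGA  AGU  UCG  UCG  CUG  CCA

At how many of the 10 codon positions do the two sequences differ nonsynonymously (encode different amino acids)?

6

Codon 1: AUG Met / UCC Ser — nonsynonymous.
Codon 2: UAU Tyr / UAU Tyr — identical.
Codon 3: CGA Arg / CGA Arg — identical.
Codon 4: CAG Gln / CAA Gln — synonymous.
Codon 5: CCA Pro / GGA Gly — nonsynonymous.
Codon 6: CGG Arg / AGU Ser — nonsynonymous.
Codon 7: AGU Ser / UCG Ser — synonymous.
Codon 8: AAA Lys / UCG Ser — nonsynonymous.
Codon 9: ACC Thr / CUG Leu — nonsynonymous.
Codon 10: AUG Met / CCA Pro — nonsynonymous.
Nonsynonymous differences: 6.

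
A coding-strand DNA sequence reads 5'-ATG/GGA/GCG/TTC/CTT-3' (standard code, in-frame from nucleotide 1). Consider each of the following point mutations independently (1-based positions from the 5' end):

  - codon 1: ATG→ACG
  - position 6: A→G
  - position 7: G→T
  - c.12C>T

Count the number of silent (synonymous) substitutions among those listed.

2

Codon 1: ATG (Met) → ACG (Thr) — missense.
Codon 2: GGA (Gly) → GGG (Gly) — synonymous.
Codon 3: GCG (Ala) → TCG (Ser) — missense.
Codon 4: TTC (Phe) → TTT (Phe) — synonymous.
Synonymous: 2 of 4.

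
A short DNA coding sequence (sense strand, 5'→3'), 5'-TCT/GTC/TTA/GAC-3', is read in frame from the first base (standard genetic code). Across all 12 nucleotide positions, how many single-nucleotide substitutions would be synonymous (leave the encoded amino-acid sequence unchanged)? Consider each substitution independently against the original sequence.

Codon 1 (TCT, Ser): 3 synonymous substitutions.
Codon 2 (GTC, Val): 3 synonymous substitutions.
Codon 3 (TTA, Leu): 2 synonymous substitutions.
Codon 4 (GAC, Asp): 1 synonymous substitution.
Total: 3 + 3 + 2 + 1 = 9.

9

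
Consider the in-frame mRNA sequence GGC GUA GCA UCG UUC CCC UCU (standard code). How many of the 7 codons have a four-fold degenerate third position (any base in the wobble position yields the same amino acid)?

6

Codon 1 GGC (Gly): third position 4-fold.
Codon 2 GUA (Val): third position 4-fold.
Codon 3 GCA (Ala): third position 4-fold.
Codon 4 UCG (Ser): third position 4-fold.
Codon 5 UUC (Phe): third position 2-fold.
Codon 6 CCC (Pro): third position 4-fold.
Codon 7 UCU (Ser): third position 4-fold.
Four-fold degenerate third positions: 6.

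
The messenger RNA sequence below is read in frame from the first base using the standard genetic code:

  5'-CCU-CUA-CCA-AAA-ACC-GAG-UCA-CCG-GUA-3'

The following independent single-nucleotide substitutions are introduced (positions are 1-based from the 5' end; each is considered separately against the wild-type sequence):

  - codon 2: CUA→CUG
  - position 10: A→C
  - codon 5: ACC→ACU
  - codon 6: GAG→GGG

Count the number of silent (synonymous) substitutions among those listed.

2

Codon 2: CUA (Leu) → CUG (Leu) — synonymous.
Codon 4: AAA (Lys) → CAA (Gln) — missense.
Codon 5: ACC (Thr) → ACU (Thr) — synonymous.
Codon 6: GAG (Glu) → GGG (Gly) — missense.
Synonymous: 2 of 4.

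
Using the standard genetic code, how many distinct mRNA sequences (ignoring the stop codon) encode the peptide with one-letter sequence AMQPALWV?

Ala: 4 codons.
Met: 1 codon.
Gln: 2 codons.
Pro: 4 codons.
Ala: 4 codons.
Leu: 6 codons.
Trp: 1 codon.
Val: 4 codons.
4 × 1 × 2 × 4 × 4 × 6 × 1 × 4 = 3072.

3072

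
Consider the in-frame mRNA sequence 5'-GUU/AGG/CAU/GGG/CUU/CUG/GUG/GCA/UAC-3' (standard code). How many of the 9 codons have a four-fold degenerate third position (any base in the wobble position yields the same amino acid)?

6

Codon 1 GUU (Val): third position 4-fold.
Codon 2 AGG (Arg): third position 2-fold.
Codon 3 CAU (His): third position 2-fold.
Codon 4 GGG (Gly): third position 4-fold.
Codon 5 CUU (Leu): third position 4-fold.
Codon 6 CUG (Leu): third position 4-fold.
Codon 7 GUG (Val): third position 4-fold.
Codon 8 GCA (Ala): third position 4-fold.
Codon 9 UAC (Tyr): third position 2-fold.
Four-fold degenerate third positions: 6.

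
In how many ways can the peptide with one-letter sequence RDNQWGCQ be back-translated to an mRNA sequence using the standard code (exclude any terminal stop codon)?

768

Arg: 6 codons.
Asp: 2 codons.
Asn: 2 codons.
Gln: 2 codons.
Trp: 1 codon.
Gly: 4 codons.
Cys: 2 codons.
Gln: 2 codons.
6 × 2 × 2 × 2 × 1 × 4 × 2 × 2 = 768.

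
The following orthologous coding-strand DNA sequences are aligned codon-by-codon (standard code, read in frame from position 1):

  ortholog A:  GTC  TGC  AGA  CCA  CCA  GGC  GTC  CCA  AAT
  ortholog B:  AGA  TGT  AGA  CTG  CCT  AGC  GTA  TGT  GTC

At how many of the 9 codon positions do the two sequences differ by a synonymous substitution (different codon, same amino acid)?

Codon 1: GTC Val / AGA Arg — nonsynonymous.
Codon 2: TGC Cys / TGT Cys — synonymous.
Codon 3: AGA Arg / AGA Arg — identical.
Codon 4: CCA Pro / CTG Leu — nonsynonymous.
Codon 5: CCA Pro / CCT Pro — synonymous.
Codon 6: GGC Gly / AGC Ser — nonsynonymous.
Codon 7: GTC Val / GTA Val — synonymous.
Codon 8: CCA Pro / TGT Cys — nonsynonymous.
Codon 9: AAT Asn / GTC Val — nonsynonymous.
Synonymous differences: 3.

3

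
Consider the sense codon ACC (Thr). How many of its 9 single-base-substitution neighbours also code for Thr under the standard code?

3

Position 1: none → 0 synonymous.
Position 2: none → 0 synonymous.
Position 3: ACT, ACA, ACG → 3 synonymous.
Total: 0 + 0 + 3 = 3.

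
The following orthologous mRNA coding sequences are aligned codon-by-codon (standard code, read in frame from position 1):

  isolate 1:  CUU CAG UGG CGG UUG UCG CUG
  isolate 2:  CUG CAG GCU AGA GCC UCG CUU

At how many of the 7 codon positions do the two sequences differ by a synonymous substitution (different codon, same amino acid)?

3

Codon 1: CUU Leu / CUG Leu — synonymous.
Codon 2: CAG Gln / CAG Gln — identical.
Codon 3: UGG Trp / GCU Ala — nonsynonymous.
Codon 4: CGG Arg / AGA Arg — synonymous.
Codon 5: UUG Leu / GCC Ala — nonsynonymous.
Codon 6: UCG Ser / UCG Ser — identical.
Codon 7: CUG Leu / CUU Leu — synonymous.
Synonymous differences: 3.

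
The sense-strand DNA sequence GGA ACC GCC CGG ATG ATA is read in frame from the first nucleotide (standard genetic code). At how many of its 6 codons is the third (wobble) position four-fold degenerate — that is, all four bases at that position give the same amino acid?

4

Codon 1 GGA (Gly): third position 4-fold.
Codon 2 ACC (Thr): third position 4-fold.
Codon 3 GCC (Ala): third position 4-fold.
Codon 4 CGG (Arg): third position 4-fold.
Codon 5 ATG (Met): third position 1-fold.
Codon 6 ATA (Ile): third position 3-fold.
Four-fold degenerate third positions: 4.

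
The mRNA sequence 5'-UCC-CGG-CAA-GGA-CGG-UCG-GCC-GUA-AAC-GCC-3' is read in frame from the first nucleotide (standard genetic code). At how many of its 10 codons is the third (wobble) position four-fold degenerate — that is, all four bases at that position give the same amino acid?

8

Codon 1 UCC (Ser): third position 4-fold.
Codon 2 CGG (Arg): third position 4-fold.
Codon 3 CAA (Gln): third position 2-fold.
Codon 4 GGA (Gly): third position 4-fold.
Codon 5 CGG (Arg): third position 4-fold.
Codon 6 UCG (Ser): third position 4-fold.
Codon 7 GCC (Ala): third position 4-fold.
Codon 8 GUA (Val): third position 4-fold.
Codon 9 AAC (Asn): third position 2-fold.
Codon 10 GCC (Ala): third position 4-fold.
Four-fold degenerate third positions: 8.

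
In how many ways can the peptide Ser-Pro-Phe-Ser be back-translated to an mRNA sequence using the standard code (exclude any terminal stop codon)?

288

Ser: 6 codons.
Pro: 4 codons.
Phe: 2 codons.
Ser: 6 codons.
6 × 4 × 2 × 6 = 288.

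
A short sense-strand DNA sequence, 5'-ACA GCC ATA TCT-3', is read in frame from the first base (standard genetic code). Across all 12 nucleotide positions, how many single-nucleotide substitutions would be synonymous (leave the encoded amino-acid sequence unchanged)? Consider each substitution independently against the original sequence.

Codon 1 (ACA, Thr): 3 synonymous substitutions.
Codon 2 (GCC, Ala): 3 synonymous substitutions.
Codon 3 (ATA, Ile): 2 synonymous substitutions.
Codon 4 (TCT, Ser): 3 synonymous substitutions.
Total: 3 + 3 + 2 + 3 = 11.

11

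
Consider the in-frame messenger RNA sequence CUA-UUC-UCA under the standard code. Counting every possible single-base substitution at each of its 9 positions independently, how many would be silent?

8

Codon 1 (CUA, Leu): 4 synonymous substitutions.
Codon 2 (UUC, Phe): 1 synonymous substitution.
Codon 3 (UCA, Ser): 3 synonymous substitutions.
Total: 4 + 1 + 3 = 8.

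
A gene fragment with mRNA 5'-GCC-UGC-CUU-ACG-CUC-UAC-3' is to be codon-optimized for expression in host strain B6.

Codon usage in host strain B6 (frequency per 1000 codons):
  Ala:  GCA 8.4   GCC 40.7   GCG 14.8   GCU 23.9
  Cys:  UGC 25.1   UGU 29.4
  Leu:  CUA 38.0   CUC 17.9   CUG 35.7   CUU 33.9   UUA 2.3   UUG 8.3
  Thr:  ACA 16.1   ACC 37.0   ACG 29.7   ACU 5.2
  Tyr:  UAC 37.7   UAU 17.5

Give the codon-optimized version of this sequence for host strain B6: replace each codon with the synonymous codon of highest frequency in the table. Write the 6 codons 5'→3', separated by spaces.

Codon 1 (Ala): best is GCC at 40.7.
Codon 2 (Cys): best is UGU at 29.4.
Codon 3 (Leu): best is CUA at 38.0.
Codon 4 (Thr): best is ACC at 37.0.
Codon 5 (Leu): best is CUA at 38.0.
Codon 6 (Tyr): best is UAC at 37.7.

GCC UGU CUA ACC CUA UAC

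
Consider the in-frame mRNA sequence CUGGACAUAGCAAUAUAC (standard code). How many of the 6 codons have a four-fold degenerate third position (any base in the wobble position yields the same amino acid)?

2

Codon 1 CUG (Leu): third position 4-fold.
Codon 2 GAC (Asp): third position 2-fold.
Codon 3 AUA (Ile): third position 3-fold.
Codon 4 GCA (Ala): third position 4-fold.
Codon 5 AUA (Ile): third position 3-fold.
Codon 6 UAC (Tyr): third position 2-fold.
Four-fold degenerate third positions: 2.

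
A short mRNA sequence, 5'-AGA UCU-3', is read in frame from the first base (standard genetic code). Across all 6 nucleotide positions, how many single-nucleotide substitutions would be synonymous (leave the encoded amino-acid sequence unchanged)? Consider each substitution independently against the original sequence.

Codon 1 (AGA, Arg): 2 synonymous substitutions.
Codon 2 (UCU, Ser): 3 synonymous substitutions.
Total: 2 + 3 = 5.

5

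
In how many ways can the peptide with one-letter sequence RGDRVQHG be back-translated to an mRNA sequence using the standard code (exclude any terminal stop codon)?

Arg: 6 codons.
Gly: 4 codons.
Asp: 2 codons.
Arg: 6 codons.
Val: 4 codons.
Gln: 2 codons.
His: 2 codons.
Gly: 4 codons.
6 × 4 × 2 × 6 × 4 × 2 × 2 × 4 = 18432.

18432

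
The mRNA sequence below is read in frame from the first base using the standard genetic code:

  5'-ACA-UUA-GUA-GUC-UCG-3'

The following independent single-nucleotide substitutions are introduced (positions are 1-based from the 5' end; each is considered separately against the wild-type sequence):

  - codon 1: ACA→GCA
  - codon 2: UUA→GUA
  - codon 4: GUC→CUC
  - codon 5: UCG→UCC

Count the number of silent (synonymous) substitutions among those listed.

1

Codon 1: ACA (Thr) → GCA (Ala) — missense.
Codon 2: UUA (Leu) → GUA (Val) — missense.
Codon 4: GUC (Val) → CUC (Leu) — missense.
Codon 5: UCG (Ser) → UCC (Ser) — synonymous.
Synonymous: 1 of 4.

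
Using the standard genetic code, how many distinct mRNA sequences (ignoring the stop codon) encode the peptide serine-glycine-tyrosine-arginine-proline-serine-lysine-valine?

55296

Ser: 6 codons.
Gly: 4 codons.
Tyr: 2 codons.
Arg: 6 codons.
Pro: 4 codons.
Ser: 6 codons.
Lys: 2 codons.
Val: 4 codons.
6 × 4 × 2 × 6 × 4 × 6 × 2 × 4 = 55296.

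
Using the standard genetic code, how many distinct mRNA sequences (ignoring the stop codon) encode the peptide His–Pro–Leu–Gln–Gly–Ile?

His: 2 codons.
Pro: 4 codons.
Leu: 6 codons.
Gln: 2 codons.
Gly: 4 codons.
Ile: 3 codons.
2 × 4 × 6 × 2 × 4 × 3 = 1152.

1152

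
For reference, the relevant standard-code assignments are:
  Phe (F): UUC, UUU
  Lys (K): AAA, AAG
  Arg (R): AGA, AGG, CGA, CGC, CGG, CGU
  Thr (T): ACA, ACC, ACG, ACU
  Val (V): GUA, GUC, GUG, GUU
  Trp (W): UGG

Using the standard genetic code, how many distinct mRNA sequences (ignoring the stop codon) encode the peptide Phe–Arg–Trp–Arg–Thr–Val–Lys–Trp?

Phe: 2 codons.
Arg: 6 codons.
Trp: 1 codon.
Arg: 6 codons.
Thr: 4 codons.
Val: 4 codons.
Lys: 2 codons.
Trp: 1 codon.
2 × 6 × 1 × 6 × 4 × 4 × 2 × 1 = 2304.

2304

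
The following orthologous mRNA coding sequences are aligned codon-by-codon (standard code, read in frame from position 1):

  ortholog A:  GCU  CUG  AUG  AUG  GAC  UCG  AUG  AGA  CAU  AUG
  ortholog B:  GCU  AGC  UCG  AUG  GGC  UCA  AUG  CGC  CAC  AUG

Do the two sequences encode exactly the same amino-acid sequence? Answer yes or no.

Codon 1: GCU Ala / GCU Ala — identical.
Codon 2: CUG Leu / AGC Ser — nonsynonymous.
Codon 3: AUG Met / UCG Ser — nonsynonymous.
Codon 4: AUG Met / AUG Met — identical.
Codon 5: GAC Asp / GGC Gly — nonsynonymous.
Codon 6: UCG Ser / UCA Ser — synonymous.
Codon 7: AUG Met / AUG Met — identical.
Codon 8: AGA Arg / CGC Arg — synonymous.
Codon 9: CAU His / CAC His — synonymous.
Codon 10: AUG Met / AUG Met — identical.
Nonsynonymous differences: 3 → different protein.

no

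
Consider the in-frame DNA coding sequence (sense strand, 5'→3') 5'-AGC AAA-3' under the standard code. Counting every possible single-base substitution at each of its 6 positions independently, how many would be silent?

2

Codon 1 (AGC, Ser): 1 synonymous substitution.
Codon 2 (AAA, Lys): 1 synonymous substitution.
Total: 1 + 1 = 2.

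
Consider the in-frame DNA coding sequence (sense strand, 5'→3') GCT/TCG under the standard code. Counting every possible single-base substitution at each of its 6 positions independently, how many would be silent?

Codon 1 (GCT, Ala): 3 synonymous substitutions.
Codon 2 (TCG, Ser): 3 synonymous substitutions.
Total: 3 + 3 = 6.

6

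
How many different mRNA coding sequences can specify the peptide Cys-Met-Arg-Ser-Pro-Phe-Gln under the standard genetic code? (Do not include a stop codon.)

Cys: 2 codons.
Met: 1 codon.
Arg: 6 codons.
Ser: 6 codons.
Pro: 4 codons.
Phe: 2 codons.
Gln: 2 codons.
2 × 1 × 6 × 6 × 4 × 2 × 2 = 1152.

1152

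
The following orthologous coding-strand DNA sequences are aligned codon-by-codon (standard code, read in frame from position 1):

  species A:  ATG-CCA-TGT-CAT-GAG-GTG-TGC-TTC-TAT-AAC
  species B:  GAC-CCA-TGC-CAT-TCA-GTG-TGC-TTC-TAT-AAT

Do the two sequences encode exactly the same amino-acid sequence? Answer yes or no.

Codon 1: ATG Met / GAC Asp — nonsynonymous.
Codon 2: CCA Pro / CCA Pro — identical.
Codon 3: TGT Cys / TGC Cys — synonymous.
Codon 4: CAT His / CAT His — identical.
Codon 5: GAG Glu / TCA Ser — nonsynonymous.
Codon 6: GTG Val / GTG Val — identical.
Codon 7: TGC Cys / TGC Cys — identical.
Codon 8: TTC Phe / TTC Phe — identical.
Codon 9: TAT Tyr / TAT Tyr — identical.
Codon 10: AAC Asn / AAT Asn — synonymous.
Nonsynonymous differences: 2 → different protein.

no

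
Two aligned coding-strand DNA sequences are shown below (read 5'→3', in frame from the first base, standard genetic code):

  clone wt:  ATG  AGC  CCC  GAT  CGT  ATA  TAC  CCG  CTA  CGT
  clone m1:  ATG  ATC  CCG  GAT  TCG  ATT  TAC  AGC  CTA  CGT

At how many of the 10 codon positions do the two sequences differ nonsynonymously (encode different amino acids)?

Codon 1: ATG Met / ATG Met — identical.
Codon 2: AGC Ser / ATC Ile — nonsynonymous.
Codon 3: CCC Pro / CCG Pro — synonymous.
Codon 4: GAT Asp / GAT Asp — identical.
Codon 5: CGT Arg / TCG Ser — nonsynonymous.
Codon 6: ATA Ile / ATT Ile — synonymous.
Codon 7: TAC Tyr / TAC Tyr — identical.
Codon 8: CCG Pro / AGC Ser — nonsynonymous.
Codon 9: CTA Leu / CTA Leu — identical.
Codon 10: CGT Arg / CGT Arg — identical.
Nonsynonymous differences: 3.

3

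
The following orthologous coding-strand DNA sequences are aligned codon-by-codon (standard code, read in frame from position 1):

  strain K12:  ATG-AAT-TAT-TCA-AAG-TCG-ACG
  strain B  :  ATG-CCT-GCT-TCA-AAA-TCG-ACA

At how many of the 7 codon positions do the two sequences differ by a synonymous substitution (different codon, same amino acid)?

2

Codon 1: ATG Met / ATG Met — identical.
Codon 2: AAT Asn / CCT Pro — nonsynonymous.
Codon 3: TAT Tyr / GCT Ala — nonsynonymous.
Codon 4: TCA Ser / TCA Ser — identical.
Codon 5: AAG Lys / AAA Lys — synonymous.
Codon 6: TCG Ser / TCG Ser — identical.
Codon 7: ACG Thr / ACA Thr — synonymous.
Synonymous differences: 2.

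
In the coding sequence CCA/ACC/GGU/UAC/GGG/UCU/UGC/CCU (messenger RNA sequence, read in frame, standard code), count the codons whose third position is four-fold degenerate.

Codon 1 CCA (Pro): third position 4-fold.
Codon 2 ACC (Thr): third position 4-fold.
Codon 3 GGU (Gly): third position 4-fold.
Codon 4 UAC (Tyr): third position 2-fold.
Codon 5 GGG (Gly): third position 4-fold.
Codon 6 UCU (Ser): third position 4-fold.
Codon 7 UGC (Cys): third position 2-fold.
Codon 8 CCU (Pro): third position 4-fold.
Four-fold degenerate third positions: 6.

6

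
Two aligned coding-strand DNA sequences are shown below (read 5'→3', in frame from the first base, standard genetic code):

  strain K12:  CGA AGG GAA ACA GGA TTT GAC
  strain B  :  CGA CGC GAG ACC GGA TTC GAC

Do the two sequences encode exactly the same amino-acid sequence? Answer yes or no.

Codon 1: CGA Arg / CGA Arg — identical.
Codon 2: AGG Arg / CGC Arg — synonymous.
Codon 3: GAA Glu / GAG Glu — synonymous.
Codon 4: ACA Thr / ACC Thr — synonymous.
Codon 5: GGA Gly / GGA Gly — identical.
Codon 6: TTT Phe / TTC Phe — synonymous.
Codon 7: GAC Asp / GAC Asp — identical.
Nonsynonymous differences: 0 → same protein.

yes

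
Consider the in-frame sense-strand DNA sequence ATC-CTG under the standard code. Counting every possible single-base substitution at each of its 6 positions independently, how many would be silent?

Codon 1 (ATC, Ile): 2 synonymous substitutions.
Codon 2 (CTG, Leu): 4 synonymous substitutions.
Total: 2 + 4 = 6.

6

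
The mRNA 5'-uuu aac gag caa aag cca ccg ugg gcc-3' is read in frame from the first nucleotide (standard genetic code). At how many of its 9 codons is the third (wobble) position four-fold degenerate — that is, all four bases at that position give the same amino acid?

Codon 1 UUU (Phe): third position 2-fold.
Codon 2 AAC (Asn): third position 2-fold.
Codon 3 GAG (Glu): third position 2-fold.
Codon 4 CAA (Gln): third position 2-fold.
Codon 5 AAG (Lys): third position 2-fold.
Codon 6 CCA (Pro): third position 4-fold.
Codon 7 CCG (Pro): third position 4-fold.
Codon 8 UGG (Trp): third position 1-fold.
Codon 9 GCC (Ala): third position 4-fold.
Four-fold degenerate third positions: 3.

3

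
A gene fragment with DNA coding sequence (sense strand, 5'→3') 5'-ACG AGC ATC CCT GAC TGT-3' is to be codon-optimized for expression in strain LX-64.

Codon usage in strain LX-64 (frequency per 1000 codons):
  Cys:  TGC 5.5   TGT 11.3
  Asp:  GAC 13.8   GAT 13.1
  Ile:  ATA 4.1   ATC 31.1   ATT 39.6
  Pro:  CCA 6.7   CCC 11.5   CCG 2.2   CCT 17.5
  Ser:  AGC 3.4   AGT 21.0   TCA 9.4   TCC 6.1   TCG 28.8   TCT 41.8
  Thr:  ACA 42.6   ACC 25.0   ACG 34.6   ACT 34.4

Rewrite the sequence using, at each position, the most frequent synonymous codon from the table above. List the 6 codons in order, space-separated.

Codon 1 (Thr): best is ACA at 42.6.
Codon 2 (Ser): best is TCT at 41.8.
Codon 3 (Ile): best is ATT at 39.6.
Codon 4 (Pro): best is CCT at 17.5.
Codon 5 (Asp): best is GAC at 13.8.
Codon 6 (Cys): best is TGT at 11.3.

ACA TCT ATT CCT GAC TGT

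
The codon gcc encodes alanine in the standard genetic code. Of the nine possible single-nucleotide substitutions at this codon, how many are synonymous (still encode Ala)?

Position 1: none → 0 synonymous.
Position 2: none → 0 synonymous.
Position 3: GCU, GCA, GCG → 3 synonymous.
Total: 0 + 0 + 3 = 3.

3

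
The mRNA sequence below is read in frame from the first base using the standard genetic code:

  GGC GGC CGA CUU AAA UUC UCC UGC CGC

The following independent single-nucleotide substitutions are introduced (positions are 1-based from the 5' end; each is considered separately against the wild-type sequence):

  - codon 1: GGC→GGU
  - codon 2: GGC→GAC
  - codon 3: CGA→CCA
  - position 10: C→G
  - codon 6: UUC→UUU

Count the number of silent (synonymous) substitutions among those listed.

2

Codon 1: GGC (Gly) → GGU (Gly) — synonymous.
Codon 2: GGC (Gly) → GAC (Asp) — missense.
Codon 3: CGA (Arg) → CCA (Pro) — missense.
Codon 4: CUU (Leu) → GUU (Val) — missense.
Codon 6: UUC (Phe) → UUU (Phe) — synonymous.
Synonymous: 2 of 5.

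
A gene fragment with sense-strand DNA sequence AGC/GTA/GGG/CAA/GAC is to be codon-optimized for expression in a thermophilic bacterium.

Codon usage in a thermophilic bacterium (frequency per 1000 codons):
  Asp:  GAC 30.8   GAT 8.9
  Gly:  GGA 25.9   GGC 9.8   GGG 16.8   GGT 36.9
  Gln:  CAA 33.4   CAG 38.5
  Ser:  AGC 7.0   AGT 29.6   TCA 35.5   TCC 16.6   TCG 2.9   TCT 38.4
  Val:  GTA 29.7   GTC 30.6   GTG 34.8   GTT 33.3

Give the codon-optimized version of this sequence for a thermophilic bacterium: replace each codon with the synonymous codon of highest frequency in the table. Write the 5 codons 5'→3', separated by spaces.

Codon 1 (Ser): best is TCT at 38.4.
Codon 2 (Val): best is GTG at 34.8.
Codon 3 (Gly): best is GGT at 36.9.
Codon 4 (Gln): best is CAG at 38.5.
Codon 5 (Asp): best is GAC at 30.8.

TCT GTG GGT CAG GAC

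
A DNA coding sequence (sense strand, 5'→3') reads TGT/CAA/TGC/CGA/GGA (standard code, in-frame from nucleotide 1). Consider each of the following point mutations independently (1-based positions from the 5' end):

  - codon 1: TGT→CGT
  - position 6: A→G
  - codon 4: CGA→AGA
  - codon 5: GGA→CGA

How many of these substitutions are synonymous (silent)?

Codon 1: TGT (Cys) → CGT (Arg) — missense.
Codon 2: CAA (Gln) → CAG (Gln) — synonymous.
Codon 4: CGA (Arg) → AGA (Arg) — synonymous.
Codon 5: GGA (Gly) → CGA (Arg) — missense.
Synonymous: 2 of 4.

2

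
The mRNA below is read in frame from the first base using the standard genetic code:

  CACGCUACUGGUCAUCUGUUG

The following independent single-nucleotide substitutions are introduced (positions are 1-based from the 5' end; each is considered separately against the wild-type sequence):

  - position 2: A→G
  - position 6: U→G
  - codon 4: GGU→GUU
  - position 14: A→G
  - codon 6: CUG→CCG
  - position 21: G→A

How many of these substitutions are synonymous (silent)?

2

Codon 1: CAC (His) → CGC (Arg) — missense.
Codon 2: GCU (Ala) → GCG (Ala) — synonymous.
Codon 4: GGU (Gly) → GUU (Val) — missense.
Codon 5: CAU (His) → CGU (Arg) — missense.
Codon 6: CUG (Leu) → CCG (Pro) — missense.
Codon 7: UUG (Leu) → UUA (Leu) — synonymous.
Synonymous: 2 of 6.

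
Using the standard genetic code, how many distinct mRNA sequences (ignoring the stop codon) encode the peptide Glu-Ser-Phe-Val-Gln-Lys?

384

Glu: 2 codons.
Ser: 6 codons.
Phe: 2 codons.
Val: 4 codons.
Gln: 2 codons.
Lys: 2 codons.
2 × 6 × 2 × 4 × 2 × 2 = 384.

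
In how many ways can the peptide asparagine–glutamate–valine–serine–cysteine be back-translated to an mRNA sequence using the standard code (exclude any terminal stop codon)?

192

Asn: 2 codons.
Glu: 2 codons.
Val: 4 codons.
Ser: 6 codons.
Cys: 2 codons.
2 × 2 × 4 × 6 × 2 = 192.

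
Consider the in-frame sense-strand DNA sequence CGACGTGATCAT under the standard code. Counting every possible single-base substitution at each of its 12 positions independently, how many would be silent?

Codon 1 (CGA, Arg): 4 synonymous substitutions.
Codon 2 (CGT, Arg): 3 synonymous substitutions.
Codon 3 (GAT, Asp): 1 synonymous substitution.
Codon 4 (CAT, His): 1 synonymous substitution.
Total: 4 + 3 + 1 + 1 = 9.

9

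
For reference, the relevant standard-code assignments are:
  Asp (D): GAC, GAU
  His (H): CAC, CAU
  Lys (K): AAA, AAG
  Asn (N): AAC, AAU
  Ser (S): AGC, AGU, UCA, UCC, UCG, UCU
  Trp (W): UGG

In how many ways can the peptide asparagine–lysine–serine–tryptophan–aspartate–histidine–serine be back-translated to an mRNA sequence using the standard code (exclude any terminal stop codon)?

576

Asn: 2 codons.
Lys: 2 codons.
Ser: 6 codons.
Trp: 1 codon.
Asp: 2 codons.
His: 2 codons.
Ser: 6 codons.
2 × 2 × 6 × 1 × 2 × 2 × 6 = 576.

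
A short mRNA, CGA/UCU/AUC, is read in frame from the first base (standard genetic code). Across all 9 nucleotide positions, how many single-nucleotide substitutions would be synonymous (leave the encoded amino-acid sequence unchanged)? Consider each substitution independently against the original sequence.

9

Codon 1 (CGA, Arg): 4 synonymous substitutions.
Codon 2 (UCU, Ser): 3 synonymous substitutions.
Codon 3 (AUC, Ile): 2 synonymous substitutions.
Total: 4 + 3 + 2 = 9.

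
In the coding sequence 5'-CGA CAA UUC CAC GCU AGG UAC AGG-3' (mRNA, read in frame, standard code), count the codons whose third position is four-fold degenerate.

2

Codon 1 CGA (Arg): third position 4-fold.
Codon 2 CAA (Gln): third position 2-fold.
Codon 3 UUC (Phe): third position 2-fold.
Codon 4 CAC (His): third position 2-fold.
Codon 5 GCU (Ala): third position 4-fold.
Codon 6 AGG (Arg): third position 2-fold.
Codon 7 UAC (Tyr): third position 2-fold.
Codon 8 AGG (Arg): third position 2-fold.
Four-fold degenerate third positions: 2.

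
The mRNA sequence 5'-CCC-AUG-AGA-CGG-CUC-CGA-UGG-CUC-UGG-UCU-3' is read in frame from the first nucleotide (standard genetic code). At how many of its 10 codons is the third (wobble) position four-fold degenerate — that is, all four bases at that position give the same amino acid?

6

Codon 1 CCC (Pro): third position 4-fold.
Codon 2 AUG (Met): third position 1-fold.
Codon 3 AGA (Arg): third position 2-fold.
Codon 4 CGG (Arg): third position 4-fold.
Codon 5 CUC (Leu): third position 4-fold.
Codon 6 CGA (Arg): third position 4-fold.
Codon 7 UGG (Trp): third position 1-fold.
Codon 8 CUC (Leu): third position 4-fold.
Codon 9 UGG (Trp): third position 1-fold.
Codon 10 UCU (Ser): third position 4-fold.
Four-fold degenerate third positions: 6.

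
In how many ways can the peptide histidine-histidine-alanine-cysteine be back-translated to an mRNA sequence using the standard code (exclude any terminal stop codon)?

His: 2 codons.
His: 2 codons.
Ala: 4 codons.
Cys: 2 codons.
2 × 2 × 4 × 2 = 32.

32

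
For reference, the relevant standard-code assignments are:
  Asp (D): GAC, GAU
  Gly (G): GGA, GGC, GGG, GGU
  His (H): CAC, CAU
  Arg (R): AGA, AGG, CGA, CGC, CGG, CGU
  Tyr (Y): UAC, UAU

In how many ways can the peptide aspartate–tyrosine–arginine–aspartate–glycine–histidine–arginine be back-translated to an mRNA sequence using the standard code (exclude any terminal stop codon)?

Asp: 2 codons.
Tyr: 2 codons.
Arg: 6 codons.
Asp: 2 codons.
Gly: 4 codons.
His: 2 codons.
Arg: 6 codons.
2 × 2 × 6 × 2 × 4 × 2 × 6 = 2304.

2304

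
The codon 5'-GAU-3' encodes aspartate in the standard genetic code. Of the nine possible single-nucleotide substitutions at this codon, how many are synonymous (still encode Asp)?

1

Position 1: none → 0 synonymous.
Position 2: none → 0 synonymous.
Position 3: GAC → 1 synonymous.
Total: 0 + 0 + 1 = 1.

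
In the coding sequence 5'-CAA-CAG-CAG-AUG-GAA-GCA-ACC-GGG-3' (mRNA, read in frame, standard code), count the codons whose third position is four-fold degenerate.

3

Codon 1 CAA (Gln): third position 2-fold.
Codon 2 CAG (Gln): third position 2-fold.
Codon 3 CAG (Gln): third position 2-fold.
Codon 4 AUG (Met): third position 1-fold.
Codon 5 GAA (Glu): third position 2-fold.
Codon 6 GCA (Ala): third position 4-fold.
Codon 7 ACC (Thr): third position 4-fold.
Codon 8 GGG (Gly): third position 4-fold.
Four-fold degenerate third positions: 3.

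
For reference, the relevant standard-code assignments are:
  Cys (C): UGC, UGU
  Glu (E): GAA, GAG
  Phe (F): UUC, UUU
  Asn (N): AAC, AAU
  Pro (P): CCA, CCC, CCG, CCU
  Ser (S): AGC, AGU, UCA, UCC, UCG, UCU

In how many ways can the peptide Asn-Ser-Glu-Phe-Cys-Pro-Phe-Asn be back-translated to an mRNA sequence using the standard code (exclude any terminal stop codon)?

1536

Asn: 2 codons.
Ser: 6 codons.
Glu: 2 codons.
Phe: 2 codons.
Cys: 2 codons.
Pro: 4 codons.
Phe: 2 codons.
Asn: 2 codons.
2 × 6 × 2 × 2 × 2 × 4 × 2 × 2 = 1536.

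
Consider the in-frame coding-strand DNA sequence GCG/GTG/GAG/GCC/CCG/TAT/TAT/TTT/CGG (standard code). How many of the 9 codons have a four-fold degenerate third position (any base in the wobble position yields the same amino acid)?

Codon 1 GCG (Ala): third position 4-fold.
Codon 2 GTG (Val): third position 4-fold.
Codon 3 GAG (Glu): third position 2-fold.
Codon 4 GCC (Ala): third position 4-fold.
Codon 5 CCG (Pro): third position 4-fold.
Codon 6 TAT (Tyr): third position 2-fold.
Codon 7 TAT (Tyr): third position 2-fold.
Codon 8 TTT (Phe): third position 2-fold.
Codon 9 CGG (Arg): third position 4-fold.
Four-fold degenerate third positions: 5.

5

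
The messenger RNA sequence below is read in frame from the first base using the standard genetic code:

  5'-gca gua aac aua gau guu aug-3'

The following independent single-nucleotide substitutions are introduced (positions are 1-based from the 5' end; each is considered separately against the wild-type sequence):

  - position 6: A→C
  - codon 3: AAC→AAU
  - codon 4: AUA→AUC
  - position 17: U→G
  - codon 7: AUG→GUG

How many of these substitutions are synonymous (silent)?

Codon 2: GUA (Val) → GUC (Val) — synonymous.
Codon 3: AAC (Asn) → AAU (Asn) — synonymous.
Codon 4: AUA (Ile) → AUC (Ile) — synonymous.
Codon 6: GUU (Val) → GGU (Gly) — missense.
Codon 7: AUG (Met) → GUG (Val) — missense.
Synonymous: 3 of 5.

3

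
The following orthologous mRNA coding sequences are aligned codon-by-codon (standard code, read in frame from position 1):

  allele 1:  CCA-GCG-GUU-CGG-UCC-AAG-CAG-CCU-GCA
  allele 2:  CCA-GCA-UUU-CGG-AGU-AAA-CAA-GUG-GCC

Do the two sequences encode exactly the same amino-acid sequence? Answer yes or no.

Codon 1: CCA Pro / CCA Pro — identical.
Codon 2: GCG Ala / GCA Ala — synonymous.
Codon 3: GUU Val / UUU Phe — nonsynonymous.
Codon 4: CGG Arg / CGG Arg — identical.
Codon 5: UCC Ser / AGU Ser — synonymous.
Codon 6: AAG Lys / AAA Lys — synonymous.
Codon 7: CAG Gln / CAA Gln — synonymous.
Codon 8: CCU Pro / GUG Val — nonsynonymous.
Codon 9: GCA Ala / GCC Ala — synonymous.
Nonsynonymous differences: 2 → different protein.

no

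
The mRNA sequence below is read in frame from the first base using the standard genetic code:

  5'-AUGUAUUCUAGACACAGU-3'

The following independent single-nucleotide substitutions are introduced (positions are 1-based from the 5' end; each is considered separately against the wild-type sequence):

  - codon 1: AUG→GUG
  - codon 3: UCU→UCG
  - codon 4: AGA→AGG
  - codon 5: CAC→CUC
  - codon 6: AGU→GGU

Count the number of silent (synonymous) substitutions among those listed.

Codon 1: AUG (Met) → GUG (Val) — missense.
Codon 3: UCU (Ser) → UCG (Ser) — synonymous.
Codon 4: AGA (Arg) → AGG (Arg) — synonymous.
Codon 5: CAC (His) → CUC (Leu) — missense.
Codon 6: AGU (Ser) → GGU (Gly) — missense.
Synonymous: 2 of 5.

2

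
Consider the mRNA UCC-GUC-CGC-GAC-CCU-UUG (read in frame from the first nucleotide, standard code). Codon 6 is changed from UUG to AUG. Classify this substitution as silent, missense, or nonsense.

missense

Position 16 falls in codon 6: UUG → Leu.
After the substitution the codon is AUG → Met.
Leu ≠ Met, so this is a missense mutation.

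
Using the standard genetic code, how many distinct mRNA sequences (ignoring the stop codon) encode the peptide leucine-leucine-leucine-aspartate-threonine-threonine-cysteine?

13824

Leu: 6 codons.
Leu: 6 codons.
Leu: 6 codons.
Asp: 2 codons.
Thr: 4 codons.
Thr: 4 codons.
Cys: 2 codons.
6 × 6 × 6 × 2 × 4 × 4 × 2 = 13824.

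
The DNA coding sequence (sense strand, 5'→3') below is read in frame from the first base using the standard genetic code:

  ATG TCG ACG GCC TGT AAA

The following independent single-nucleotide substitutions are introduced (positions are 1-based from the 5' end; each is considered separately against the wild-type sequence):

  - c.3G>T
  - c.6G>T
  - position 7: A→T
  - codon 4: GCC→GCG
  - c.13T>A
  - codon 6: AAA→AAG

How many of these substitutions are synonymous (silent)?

3

Codon 1: ATG (Met) → ATT (Ile) — missense.
Codon 2: TCG (Ser) → TCT (Ser) — synonymous.
Codon 3: ACG (Thr) → TCG (Ser) — missense.
Codon 4: GCC (Ala) → GCG (Ala) — synonymous.
Codon 5: TGT (Cys) → AGT (Ser) — missense.
Codon 6: AAA (Lys) → AAG (Lys) — synonymous.
Synonymous: 3 of 6.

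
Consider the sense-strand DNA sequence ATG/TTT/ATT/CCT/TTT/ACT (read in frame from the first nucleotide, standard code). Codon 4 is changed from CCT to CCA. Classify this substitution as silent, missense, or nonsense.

Position 12 falls in codon 4: CCT → Pro.
After the substitution the codon is CCA → Pro.
Both encode Pro, so the change is synonymous.

silent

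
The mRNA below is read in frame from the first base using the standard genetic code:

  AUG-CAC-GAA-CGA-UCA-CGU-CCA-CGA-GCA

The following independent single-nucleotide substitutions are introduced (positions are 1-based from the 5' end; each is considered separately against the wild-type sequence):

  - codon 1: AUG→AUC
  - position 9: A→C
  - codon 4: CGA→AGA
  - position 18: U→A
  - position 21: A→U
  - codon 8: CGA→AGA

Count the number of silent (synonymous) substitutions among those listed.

Codon 1: AUG (Met) → AUC (Ile) — missense.
Codon 3: GAA (Glu) → GAC (Asp) — missense.
Codon 4: CGA (Arg) → AGA (Arg) — synonymous.
Codon 6: CGU (Arg) → CGA (Arg) — synonymous.
Codon 7: CCA (Pro) → CCU (Pro) — synonymous.
Codon 8: CGA (Arg) → AGA (Arg) — synonymous.
Synonymous: 4 of 6.

4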